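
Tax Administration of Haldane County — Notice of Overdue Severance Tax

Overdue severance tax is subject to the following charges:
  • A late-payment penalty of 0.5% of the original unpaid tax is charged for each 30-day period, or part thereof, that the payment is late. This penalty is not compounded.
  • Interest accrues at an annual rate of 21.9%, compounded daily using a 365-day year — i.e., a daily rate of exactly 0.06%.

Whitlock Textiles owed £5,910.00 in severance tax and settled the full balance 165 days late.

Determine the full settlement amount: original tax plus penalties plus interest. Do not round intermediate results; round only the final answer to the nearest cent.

£6,702.14

Penalty periods: ⌈165/30⌉ = 6; penalty = 6 × 0.5% × £5,910.00 = £177.30
Interest: £5,910.00 × ((1 + 0.0006)^165 − 1) = £5,910.00 × 0.10403352… = £614.8381…
Total = £5,910.00 + £177.3000 + £614.8381… = £6,702.14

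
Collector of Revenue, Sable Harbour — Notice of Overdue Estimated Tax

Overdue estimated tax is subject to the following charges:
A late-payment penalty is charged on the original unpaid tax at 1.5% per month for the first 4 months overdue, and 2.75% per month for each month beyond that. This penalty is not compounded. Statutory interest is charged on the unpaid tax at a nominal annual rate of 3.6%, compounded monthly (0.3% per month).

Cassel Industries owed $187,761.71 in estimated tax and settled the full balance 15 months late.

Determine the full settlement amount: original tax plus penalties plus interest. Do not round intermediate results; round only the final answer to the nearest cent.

$264,454.37

Penalty, months 1–4: 4 × 1.5% × $187,761.71 = $11,265.70…
Penalty, months 5–15: 11 × 2.75% × $187,761.71 = $56,797.92…
Interest: $187,761.71 × ((1 + 0.003)^15 − 1) = $187,761.71 × 0.0459574… = $8,629.0393…
Total = $187,761.71 + $68,063.6199… + $8,629.0393… = $264,454.37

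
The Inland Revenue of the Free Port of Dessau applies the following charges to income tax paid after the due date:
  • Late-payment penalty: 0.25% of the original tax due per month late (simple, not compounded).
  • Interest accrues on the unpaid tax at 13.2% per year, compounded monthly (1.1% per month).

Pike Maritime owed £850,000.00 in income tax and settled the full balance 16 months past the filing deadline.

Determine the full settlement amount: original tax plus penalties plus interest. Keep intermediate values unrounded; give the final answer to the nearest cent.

Late-payment penalty = 0.25% × £850,000.00 × 16 mo = £34,000.00
Interest: £850,000.00 × ((1 + 0.011)^16 − 1) = £850,000.00 × 0.1912927… = £162,598.8158…
Total = £850,000.00 + £34,000.0000 + £162,598.8158… = £1,046,598.82

£1,046,598.82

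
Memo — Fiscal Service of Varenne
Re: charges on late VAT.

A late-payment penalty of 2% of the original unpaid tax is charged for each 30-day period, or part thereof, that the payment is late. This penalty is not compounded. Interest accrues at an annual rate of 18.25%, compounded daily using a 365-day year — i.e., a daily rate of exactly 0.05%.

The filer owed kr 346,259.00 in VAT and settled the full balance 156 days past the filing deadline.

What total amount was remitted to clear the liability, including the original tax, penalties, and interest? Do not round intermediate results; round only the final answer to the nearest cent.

kr 415,892.23

Penalty periods: ⌈156/30⌉ = 6; penalty = 6 × 2% × kr 346,259.00 = kr 41,551.08
Interest: kr 346,259.00 × ((1 + 0.0005)^156 − 1) = kr 346,259.00 × 0.08110158… = kr 28,082.1534…
Total = kr 346,259.00 + kr 41,551.0800 + kr 28,082.1534… = kr 415,892.23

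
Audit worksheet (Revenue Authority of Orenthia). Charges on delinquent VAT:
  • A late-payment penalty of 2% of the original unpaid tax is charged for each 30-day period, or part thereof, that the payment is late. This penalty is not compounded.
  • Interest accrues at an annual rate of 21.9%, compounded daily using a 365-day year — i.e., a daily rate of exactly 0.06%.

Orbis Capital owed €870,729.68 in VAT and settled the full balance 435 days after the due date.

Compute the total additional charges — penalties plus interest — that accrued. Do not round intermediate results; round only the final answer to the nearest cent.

Penalty periods: ⌈435/30⌉ = 15; penalty = 15 × 2% × €870,729.68 = €261,218.90…
Interest: €870,729.68 × ((1 + 0.0006)^435 − 1) = €870,729.68 × 0.29812606… = €259,587.2078…
Penalties + interest = €261,218.9040 + €259,587.2078… = €520,806.11

€520,806.11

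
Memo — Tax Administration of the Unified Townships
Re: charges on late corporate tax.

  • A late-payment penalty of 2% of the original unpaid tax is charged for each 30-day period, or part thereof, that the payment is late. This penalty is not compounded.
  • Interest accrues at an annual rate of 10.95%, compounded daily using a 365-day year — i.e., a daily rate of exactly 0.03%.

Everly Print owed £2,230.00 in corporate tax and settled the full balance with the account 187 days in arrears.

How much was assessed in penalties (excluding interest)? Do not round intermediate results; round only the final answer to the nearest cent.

£312.20

Penalty periods: ⌈187/30⌉ = 7; penalty = 7 × 2% × £2,230.00 = £312.20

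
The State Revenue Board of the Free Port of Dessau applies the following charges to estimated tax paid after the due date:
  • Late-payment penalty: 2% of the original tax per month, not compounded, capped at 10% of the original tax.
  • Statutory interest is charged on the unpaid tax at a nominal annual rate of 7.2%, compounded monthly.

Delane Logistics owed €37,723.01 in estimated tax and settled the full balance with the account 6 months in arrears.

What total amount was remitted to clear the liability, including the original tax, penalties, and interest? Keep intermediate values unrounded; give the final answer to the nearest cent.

Penalty (uncapped): 6 × 2% × €37,723.01 = €4,526.76…; cap = 10% × €37,723.01 = €3,772.30… → penalty = €3,772.30…
Interest (7.2%/yr ÷ 12 = 0.6%/month): €37,723.01 × ((1 + 0.006)^6 − 1) = €1,378.5625…
Total = €37,723.01 + €3,772.3010 + €1,378.5625… = €42,873.87

€42,873.87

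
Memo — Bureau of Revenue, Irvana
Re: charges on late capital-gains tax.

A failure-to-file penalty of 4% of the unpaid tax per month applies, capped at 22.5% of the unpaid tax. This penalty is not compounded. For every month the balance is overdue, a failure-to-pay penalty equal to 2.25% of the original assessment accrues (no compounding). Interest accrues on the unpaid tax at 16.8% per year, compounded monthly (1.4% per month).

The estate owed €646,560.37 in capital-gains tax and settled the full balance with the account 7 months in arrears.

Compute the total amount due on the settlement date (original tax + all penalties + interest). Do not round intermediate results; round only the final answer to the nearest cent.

Failure-to-file: 7 × 4% × €646,560.37 = €181,036.90…, capped at 22.5% × €646,560.37 = €145,476.08…
Failure-to-pay penalty: 7 × 2.25% × €646,560.37 = €101,833.26…
Interest: €646,560.37 × ((1 + 0.014)^7 − 1) = €646,560.37 × 0.1022134… = €66,087.1311…
Total = €646,560.37 + €247,309.3415… + €66,087.1311… = €959,956.84

€959,956.84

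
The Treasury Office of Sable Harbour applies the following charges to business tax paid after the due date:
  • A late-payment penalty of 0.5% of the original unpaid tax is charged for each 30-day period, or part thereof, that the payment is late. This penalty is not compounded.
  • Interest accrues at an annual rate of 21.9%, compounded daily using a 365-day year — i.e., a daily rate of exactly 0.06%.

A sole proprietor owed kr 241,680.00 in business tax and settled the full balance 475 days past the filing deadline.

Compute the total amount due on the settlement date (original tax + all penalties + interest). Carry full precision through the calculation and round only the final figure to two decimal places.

kr 340,683.82

Penalty periods: ⌈475/30⌉ = 16; penalty = 16 × 0.5% × kr 241,680.00 = kr 19,334.40
Interest: kr 241,680.00 × ((1 + 0.0006)^475 − 1) = kr 241,680.00 × 0.32964838… = kr 79,669.4214…
Total = kr 241,680.00 + kr 19,334.4000 + kr 79,669.4214… = kr 340,683.82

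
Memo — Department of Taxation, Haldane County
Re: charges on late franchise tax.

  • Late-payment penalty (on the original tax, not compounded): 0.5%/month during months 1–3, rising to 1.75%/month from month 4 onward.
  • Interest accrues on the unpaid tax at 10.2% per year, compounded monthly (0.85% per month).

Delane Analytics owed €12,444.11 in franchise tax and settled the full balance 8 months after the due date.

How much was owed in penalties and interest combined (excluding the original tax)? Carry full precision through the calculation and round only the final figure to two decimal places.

€2,147.33

Penalty, months 1–3: 3 × 0.5% × €12,444.11 = €186.66…
Penalty, months 4–8: 5 × 1.75% × €12,444.11 = €1,088.86…
Interest: €12,444.11 × ((1 + 0.0085)^8 − 1) = €12,444.11 × 0.0700578… = €871.8065…
Penalties + interest = €1,275.5213… + €871.8065… = €2,147.33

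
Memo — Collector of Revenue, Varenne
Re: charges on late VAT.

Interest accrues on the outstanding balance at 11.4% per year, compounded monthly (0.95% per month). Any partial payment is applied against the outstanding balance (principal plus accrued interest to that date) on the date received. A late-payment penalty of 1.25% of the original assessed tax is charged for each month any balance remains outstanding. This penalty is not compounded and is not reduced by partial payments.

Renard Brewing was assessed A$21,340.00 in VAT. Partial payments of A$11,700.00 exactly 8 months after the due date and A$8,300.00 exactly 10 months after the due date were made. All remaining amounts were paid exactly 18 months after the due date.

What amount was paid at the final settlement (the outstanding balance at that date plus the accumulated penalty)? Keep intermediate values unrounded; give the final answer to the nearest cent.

Balance at month 8: A$21,340.0000 × (1 + 0.0095)^8 = A$23,016.8030…
After A$11,700.00 payment: A$23,016.8030… − A$11,700.00 = A$11,316.8030…
Balance at month 10: A$11,316.8030… × (1 + 0.0095)^2 = A$11,532.8436…
After A$8,300.00 payment: A$11,532.8436… − A$8,300.00 = A$3,232.8436…
Balance at month 18: A$3,232.8436… × (1 + 0.0095)^8 = A$3,486.8662…
Penalty: 18 × 1.25% × A$21,340.00 = A$4,801.50
Final settlement = outstanding balance + penalty = A$3,486.8662… + A$4,801.50 = A$8,288.37

A$8,288.37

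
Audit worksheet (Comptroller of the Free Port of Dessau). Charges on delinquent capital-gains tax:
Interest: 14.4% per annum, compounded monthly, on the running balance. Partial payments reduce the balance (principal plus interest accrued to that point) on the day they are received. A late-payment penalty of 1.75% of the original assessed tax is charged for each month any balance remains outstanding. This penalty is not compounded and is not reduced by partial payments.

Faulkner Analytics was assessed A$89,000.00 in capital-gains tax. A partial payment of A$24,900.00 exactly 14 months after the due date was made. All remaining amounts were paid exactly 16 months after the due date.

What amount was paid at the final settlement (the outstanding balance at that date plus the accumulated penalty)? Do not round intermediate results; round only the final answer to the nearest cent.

A$107,134.32

Monthly rate = 14.4% ÷ 12 = 1.2%
Balance at month 14: A$89,000.0000 × (1 + 0.012)^14 = A$105,176.1288…
After A$24,900.00 payment: A$105,176.1288… − A$24,900.00 = A$80,276.1288…
Balance at month 16: A$80,276.1288… × (1 + 0.012)^2 = A$82,214.3156…
Penalty: 16 × 1.75% × A$89,000.00 = A$24,920.00
Final settlement = outstanding balance + penalty = A$82,214.3156… + A$24,920.00 = A$107,134.32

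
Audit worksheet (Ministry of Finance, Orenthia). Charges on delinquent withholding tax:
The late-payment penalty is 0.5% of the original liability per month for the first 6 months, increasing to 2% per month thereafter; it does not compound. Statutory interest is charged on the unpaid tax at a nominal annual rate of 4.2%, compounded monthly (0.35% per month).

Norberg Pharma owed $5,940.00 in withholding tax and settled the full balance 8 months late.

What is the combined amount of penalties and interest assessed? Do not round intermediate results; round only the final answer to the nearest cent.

Penalty, months 1–6: 6 × 0.5% × $5,940.00 = $178.20
Penalty, months 7–8: 2 × 2% × $5,940.00 = $237.60
Interest: $5,940.00 × ((1 + 0.0035)^8 − 1) = $5,940.00 × 0.0283454… = $168.3717…
Penalties + interest = $415.8000 + $168.3717… = $584.17

$584.17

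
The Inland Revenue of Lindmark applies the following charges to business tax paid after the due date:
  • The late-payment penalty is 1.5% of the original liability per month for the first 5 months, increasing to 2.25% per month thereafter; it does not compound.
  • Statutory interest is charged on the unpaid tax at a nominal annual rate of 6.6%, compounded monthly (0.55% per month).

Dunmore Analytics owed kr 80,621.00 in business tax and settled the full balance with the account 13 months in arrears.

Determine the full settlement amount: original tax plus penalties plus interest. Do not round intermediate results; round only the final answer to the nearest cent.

kr 107,137.87

Penalty, months 1–5: 5 × 1.5% × kr 80,621.00 = kr 6,046.58…
Penalty, months 6–13: 8 × 2.25% × kr 80,621.00 = kr 14,511.78
Interest: kr 80,621.00 × ((1 + 0.0055)^13 − 1) = kr 80,621.00 × 0.0739077… = kr 5,958.5162…
Total = kr 80,621.00 + kr 20,558.3550 + kr 5,958.5162… = kr 107,137.87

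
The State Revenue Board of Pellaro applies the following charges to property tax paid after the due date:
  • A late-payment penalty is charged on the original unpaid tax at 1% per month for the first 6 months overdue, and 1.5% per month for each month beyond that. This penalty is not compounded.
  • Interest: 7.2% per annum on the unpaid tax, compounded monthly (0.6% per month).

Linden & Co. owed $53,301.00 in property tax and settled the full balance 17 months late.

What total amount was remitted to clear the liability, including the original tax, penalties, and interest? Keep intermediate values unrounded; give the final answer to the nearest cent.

Penalty, months 1–6: 6 × 1% × $53,301.00 = $3,198.06
Penalty, months 7–17: 11 × 1.5% × $53,301.00 = $8,794.67…
Interest: $53,301.00 × ((1 + 0.006)^17 − 1) = $53,301.00 × 0.1070460… = $5,705.6595…
Total = $53,301.00 + $11,992.7250 + $5,705.6595… = $70,999.38

$70,999.38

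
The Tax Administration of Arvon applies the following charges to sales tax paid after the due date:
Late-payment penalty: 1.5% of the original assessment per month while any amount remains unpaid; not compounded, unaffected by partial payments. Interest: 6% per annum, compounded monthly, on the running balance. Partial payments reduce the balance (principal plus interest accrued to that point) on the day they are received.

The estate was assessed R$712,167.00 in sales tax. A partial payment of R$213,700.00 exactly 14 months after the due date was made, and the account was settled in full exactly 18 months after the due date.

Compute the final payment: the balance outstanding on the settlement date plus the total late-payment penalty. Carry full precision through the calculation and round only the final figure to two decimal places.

Monthly rate = 6% ÷ 12 = 0.5%
Balance at month 14: R$712,167.0000 × (1 + 0.005)^14 = R$763,671.7236…
After R$213,700.00 payment: R$763,671.7236… − R$213,700.00 = R$549,971.7236…
Balance at month 18: R$549,971.7236… × (1 + 0.005)^4 = R$561,053.9291…
Penalty: 18 × 1.5% × R$712,167.00 = R$192,285.09
Final settlement = outstanding balance + penalty = R$561,053.9291… + R$192,285.09 = R$753,339.02

R$753,339.02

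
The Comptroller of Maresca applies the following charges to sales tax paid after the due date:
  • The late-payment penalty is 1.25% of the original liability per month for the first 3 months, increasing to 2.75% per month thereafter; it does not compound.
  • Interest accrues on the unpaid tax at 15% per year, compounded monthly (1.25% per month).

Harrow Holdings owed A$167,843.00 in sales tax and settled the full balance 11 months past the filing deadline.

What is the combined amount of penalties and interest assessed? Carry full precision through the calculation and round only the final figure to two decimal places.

A$67,795.85

Penalty, months 1–3: 3 × 1.25% × A$167,843.00 = A$6,294.11…
Penalty, months 4–11: 8 × 2.75% × A$167,843.00 = A$36,925.46
Interest: A$167,843.00 × ((1 + 0.0125)^11 − 1) = A$167,843.00 × 0.1464242… = A$24,576.2795…
Penalties + interest = A$43,219.5725 + A$24,576.2795… = A$67,795.85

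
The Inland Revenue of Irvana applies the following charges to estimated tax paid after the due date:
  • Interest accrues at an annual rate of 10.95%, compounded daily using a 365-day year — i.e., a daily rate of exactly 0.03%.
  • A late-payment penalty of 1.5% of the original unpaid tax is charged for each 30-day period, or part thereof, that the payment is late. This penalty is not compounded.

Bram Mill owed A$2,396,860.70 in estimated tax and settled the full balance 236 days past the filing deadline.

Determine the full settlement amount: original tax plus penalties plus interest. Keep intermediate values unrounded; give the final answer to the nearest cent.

A$2,860,306.02

Penalty periods: ⌈236/30⌉ = 8; penalty = 8 × 1.5% × A$2,396,860.70 = A$287,623.28…
Interest: A$2,396,860.70 × ((1 + 0.0003)^236 − 1) = A$2,396,860.70 × 0.07335513… = A$175,822.0385…
Total = A$2,396,860.70 + A$287,623.2840 + A$175,822.0385… = A$2,860,306.02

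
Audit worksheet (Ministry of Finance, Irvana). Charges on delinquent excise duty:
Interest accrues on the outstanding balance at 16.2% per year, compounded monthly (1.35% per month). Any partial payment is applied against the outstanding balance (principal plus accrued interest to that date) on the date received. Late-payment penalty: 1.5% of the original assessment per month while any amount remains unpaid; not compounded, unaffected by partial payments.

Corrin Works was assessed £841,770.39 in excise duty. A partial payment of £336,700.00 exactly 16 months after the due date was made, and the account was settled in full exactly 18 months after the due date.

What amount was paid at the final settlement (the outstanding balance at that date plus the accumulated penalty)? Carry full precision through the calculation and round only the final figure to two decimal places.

Balance at month 16: £841,770.3900 × (1 + 0.0135)^16 = £1,043,214.6889…
After £336,700.00 payment: £1,043,214.6889… − £336,700.00 = £706,514.6889…
Balance at month 18: £706,514.6889… × (1 + 0.0135)^2 = £725,719.3478…
Penalty: 18 × 1.5% × £841,770.39 = £227,278.01…
Final settlement = outstanding balance + penalty = £725,719.3478… + £227,278.01… = £952,997.35

£952,997.35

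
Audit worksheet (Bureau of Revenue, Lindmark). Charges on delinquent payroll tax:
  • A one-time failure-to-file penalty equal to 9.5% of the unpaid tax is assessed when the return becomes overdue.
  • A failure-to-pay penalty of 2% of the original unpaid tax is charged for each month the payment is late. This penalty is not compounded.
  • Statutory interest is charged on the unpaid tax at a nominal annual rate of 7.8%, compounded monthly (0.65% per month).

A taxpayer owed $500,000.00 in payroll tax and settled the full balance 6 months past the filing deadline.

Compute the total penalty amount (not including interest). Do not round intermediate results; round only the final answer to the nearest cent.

Failure-to-file penalty: 9.5% × $500,000.00 = $47,500.00
Failure-to-pay penalty: 6 × 2% × $500,000.00 = $60,000.00
Total penalty = $47,500.00 + $60,000.00 = $107,500.00

$107,500.00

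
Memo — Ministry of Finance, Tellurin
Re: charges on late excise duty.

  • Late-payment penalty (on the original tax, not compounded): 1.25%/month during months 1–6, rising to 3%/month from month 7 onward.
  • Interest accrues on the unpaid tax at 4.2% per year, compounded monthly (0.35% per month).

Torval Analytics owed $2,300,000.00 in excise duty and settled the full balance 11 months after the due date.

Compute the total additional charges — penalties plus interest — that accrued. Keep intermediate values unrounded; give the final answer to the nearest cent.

$607,616.01

Penalty, months 1–6: 6 × 1.25% × $2,300,000.00 = $172,500.00
Penalty, months 7–11: 5 × 3% × $2,300,000.00 = $345,000.00
Interest: $2,300,000.00 × ((1 + 0.0035)^11 − 1) = $2,300,000.00 × 0.0391809… = $90,116.0105…
Penalties + interest = $517,500.0000 + $90,116.0105… = $607,616.01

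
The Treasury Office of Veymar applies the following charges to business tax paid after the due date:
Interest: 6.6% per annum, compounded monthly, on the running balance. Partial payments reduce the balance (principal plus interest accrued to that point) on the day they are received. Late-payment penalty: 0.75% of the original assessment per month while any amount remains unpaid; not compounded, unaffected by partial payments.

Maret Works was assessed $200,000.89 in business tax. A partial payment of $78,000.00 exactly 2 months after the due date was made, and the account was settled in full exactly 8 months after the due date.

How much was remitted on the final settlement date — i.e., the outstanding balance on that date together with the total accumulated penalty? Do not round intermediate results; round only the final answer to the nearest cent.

Monthly rate = 6.6% ÷ 12 = 0.55%
Balance at month 2: $200,000.8900 × (1 + 0.0055)^2 = $202,206.9498…
After $78,000.00 payment: $202,206.9498… − $78,000.00 = $124,206.9498…
Balance at month 8: $124,206.9498… × (1 + 0.0055)^6 = $128,362.5531…
Penalty: 8 × 0.75% × $200,000.89 = $12,000.05…
Final settlement = outstanding balance + penalty = $128,362.5531… + $12,000.05… = $140,362.61

$140,362.61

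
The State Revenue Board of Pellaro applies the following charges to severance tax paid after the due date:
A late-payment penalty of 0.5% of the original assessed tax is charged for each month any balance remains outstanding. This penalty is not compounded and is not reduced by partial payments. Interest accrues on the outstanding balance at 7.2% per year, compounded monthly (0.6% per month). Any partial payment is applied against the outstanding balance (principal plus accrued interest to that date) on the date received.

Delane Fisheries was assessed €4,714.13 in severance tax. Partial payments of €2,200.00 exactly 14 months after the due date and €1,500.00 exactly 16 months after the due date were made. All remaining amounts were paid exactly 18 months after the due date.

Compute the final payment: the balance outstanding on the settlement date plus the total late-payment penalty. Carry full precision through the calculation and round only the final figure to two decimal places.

€1,903.01

Balance at month 14: €4,714.1300 × (1 + 0.006)^14 = €5,125.9372…
After €2,200.00 payment: €5,125.9372… − €2,200.00 = €2,925.9372…
Balance at month 16: €2,925.9372… × (1 + 0.006)^2 = €2,961.1538…
After €1,500.00 payment: €2,961.1538… − €1,500.00 = €1,461.1538…
Balance at month 18: €1,461.1538… × (1 + 0.006)^2 = €1,478.7403…
Penalty: 18 × 0.5% × €4,714.13 = €424.27…
Final settlement = outstanding balance + penalty = €1,478.7403… + €424.27… = €1,903.01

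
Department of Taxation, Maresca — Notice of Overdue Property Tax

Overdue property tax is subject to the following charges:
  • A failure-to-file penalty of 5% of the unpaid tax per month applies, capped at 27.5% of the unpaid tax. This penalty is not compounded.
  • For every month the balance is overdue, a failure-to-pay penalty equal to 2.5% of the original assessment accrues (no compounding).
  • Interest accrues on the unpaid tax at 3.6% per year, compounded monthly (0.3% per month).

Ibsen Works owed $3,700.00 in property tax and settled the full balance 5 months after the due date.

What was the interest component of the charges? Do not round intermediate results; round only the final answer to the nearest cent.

Interest: $3,700.00 × ((1 + 0.003)^5 − 1) = $3,700.00 × 0.0150903… = $55.8340…

$55.83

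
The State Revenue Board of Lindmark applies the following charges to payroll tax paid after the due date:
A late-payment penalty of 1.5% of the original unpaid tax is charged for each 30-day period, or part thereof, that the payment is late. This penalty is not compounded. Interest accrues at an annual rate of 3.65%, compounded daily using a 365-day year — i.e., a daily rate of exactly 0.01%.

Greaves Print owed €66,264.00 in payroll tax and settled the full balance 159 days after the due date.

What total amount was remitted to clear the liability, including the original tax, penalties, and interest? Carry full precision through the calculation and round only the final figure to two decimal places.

Penalty periods: ⌈159/30⌉ = 6; penalty = 6 × 1.5% × €66,264.00 = €5,963.76
Interest: €66,264.00 × ((1 + 0.0001)^159 − 1) = €66,264.00 × 0.01602627… = €1,061.9648…
Total = €66,264.00 + €5,963.7600 + €1,061.9648… = €73,289.72

€73,289.72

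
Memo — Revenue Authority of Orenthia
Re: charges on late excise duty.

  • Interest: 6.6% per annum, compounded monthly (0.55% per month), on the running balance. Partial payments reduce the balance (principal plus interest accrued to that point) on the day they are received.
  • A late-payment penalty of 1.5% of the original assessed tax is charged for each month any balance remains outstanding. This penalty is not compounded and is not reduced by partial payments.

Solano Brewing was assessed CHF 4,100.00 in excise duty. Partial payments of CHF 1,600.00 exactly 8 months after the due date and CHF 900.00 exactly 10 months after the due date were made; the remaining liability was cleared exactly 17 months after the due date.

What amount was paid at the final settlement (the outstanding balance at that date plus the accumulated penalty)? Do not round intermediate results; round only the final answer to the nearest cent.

Balance at month 8: CHF 4,100.0000 × (1 + 0.0055)^8 = CHF 4,283.9112…
After CHF 1,600.00 payment: CHF 4,283.9112… − CHF 1,600.00 = CHF 2,683.9112…
Balance at month 10: CHF 2,683.9112… × (1 + 0.0055)^2 = CHF 2,713.5154…
After CHF 900.00 payment: CHF 2,713.5154… − CHF 900.00 = CHF 1,813.5154…
Balance at month 17: CHF 1,813.5154… × (1 + 0.0055)^7 = CHF 1,884.4984…
Penalty: 17 × 1.5% × CHF 4,100.00 = CHF 1,045.50
Final settlement = outstanding balance + penalty = CHF 1,884.4984… + CHF 1,045.50 = CHF 2,930.00

CHF 2,930.00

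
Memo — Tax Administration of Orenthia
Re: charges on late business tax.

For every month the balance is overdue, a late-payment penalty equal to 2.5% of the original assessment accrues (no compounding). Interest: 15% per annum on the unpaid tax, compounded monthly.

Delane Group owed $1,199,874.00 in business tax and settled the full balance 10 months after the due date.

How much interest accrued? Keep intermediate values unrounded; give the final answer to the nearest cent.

$158,708.33

Interest (15%/yr ÷ 12 = 1.25%/month): $1,199,874.00 × ((1 + 0.0125)^10 − 1) = $158,708.3295…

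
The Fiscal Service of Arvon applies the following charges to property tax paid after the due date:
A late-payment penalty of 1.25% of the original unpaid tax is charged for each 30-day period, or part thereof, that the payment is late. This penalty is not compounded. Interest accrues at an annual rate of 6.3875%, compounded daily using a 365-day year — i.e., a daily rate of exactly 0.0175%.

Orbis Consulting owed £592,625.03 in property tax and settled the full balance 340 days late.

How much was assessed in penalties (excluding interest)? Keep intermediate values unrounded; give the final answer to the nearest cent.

Penalty periods: ⌈340/30⌉ = 12; penalty = 12 × 1.25% × £592,625.03 = £88,893.75…

£88,893.75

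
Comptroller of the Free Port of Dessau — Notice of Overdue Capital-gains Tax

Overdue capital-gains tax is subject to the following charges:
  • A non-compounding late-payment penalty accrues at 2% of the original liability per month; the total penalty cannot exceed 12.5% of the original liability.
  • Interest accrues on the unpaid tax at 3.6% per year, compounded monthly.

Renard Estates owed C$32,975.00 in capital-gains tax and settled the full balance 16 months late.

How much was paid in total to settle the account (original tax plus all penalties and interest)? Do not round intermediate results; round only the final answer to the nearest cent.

Penalty (uncapped): 16 × 2% × C$32,975.00 = C$10,552.00; cap = 12.5% × C$32,975.00 = C$4,121.88… → penalty = C$4,121.88…
Interest (3.6%/yr ÷ 12 = 0.3%/month): C$32,975.00 × ((1 + 0.003)^16 − 1) = C$1,618.9165…
Total = C$32,975.00 + C$4,121.8750 + C$1,618.9165… = C$38,715.79

C$38,715.79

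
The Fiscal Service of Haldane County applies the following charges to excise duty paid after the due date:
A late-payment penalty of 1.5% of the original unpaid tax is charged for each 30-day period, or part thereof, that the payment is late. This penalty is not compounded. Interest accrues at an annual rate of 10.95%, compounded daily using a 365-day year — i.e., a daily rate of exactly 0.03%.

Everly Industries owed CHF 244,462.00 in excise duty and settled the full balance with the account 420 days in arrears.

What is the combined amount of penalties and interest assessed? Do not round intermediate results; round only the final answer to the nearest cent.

Penalty periods: ⌈420/30⌉ = 14; penalty = 14 × 1.5% × CHF 244,462.00 = CHF 51,337.02
Interest: CHF 244,462.00 × ((1 + 0.0003)^420 − 1) = CHF 244,462.00 × 0.13426073… = CHF 32,821.6478…
Penalties + interest = CHF 51,337.0200 + CHF 32,821.6478… = CHF 84,158.67

CHF 84,158.67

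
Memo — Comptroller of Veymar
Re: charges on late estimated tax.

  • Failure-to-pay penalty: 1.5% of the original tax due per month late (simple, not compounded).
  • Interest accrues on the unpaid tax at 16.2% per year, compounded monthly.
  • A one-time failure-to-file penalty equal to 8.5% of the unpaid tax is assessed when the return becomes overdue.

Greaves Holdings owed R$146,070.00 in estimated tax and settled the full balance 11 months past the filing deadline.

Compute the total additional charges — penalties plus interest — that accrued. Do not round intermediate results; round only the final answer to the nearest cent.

Failure-to-file penalty: 8.5% × R$146,070.00 = R$12,415.95
Failure-to-pay penalty: 11 × 1.5% × R$146,070.00 = R$24,101.55
Interest (16.2%/yr ÷ 12 = 1.35%/month): R$146,070.00 × ((1 + 0.0135)^11 − 1) = R$23,216.4948…
Penalties + interest = R$36,517.5000 + R$23,216.4948… = R$59,733.99

R$59,733.99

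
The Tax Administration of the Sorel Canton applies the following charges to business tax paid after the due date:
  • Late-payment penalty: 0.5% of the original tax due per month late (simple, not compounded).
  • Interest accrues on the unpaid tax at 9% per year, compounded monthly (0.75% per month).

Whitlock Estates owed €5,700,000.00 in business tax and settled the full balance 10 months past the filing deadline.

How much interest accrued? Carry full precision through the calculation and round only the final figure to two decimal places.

Interest: €5,700,000.00 × ((1 + 0.0075)^10 − 1) = €5,700,000.00 × 0.0775825… = €442,220.5092…

€442,220.51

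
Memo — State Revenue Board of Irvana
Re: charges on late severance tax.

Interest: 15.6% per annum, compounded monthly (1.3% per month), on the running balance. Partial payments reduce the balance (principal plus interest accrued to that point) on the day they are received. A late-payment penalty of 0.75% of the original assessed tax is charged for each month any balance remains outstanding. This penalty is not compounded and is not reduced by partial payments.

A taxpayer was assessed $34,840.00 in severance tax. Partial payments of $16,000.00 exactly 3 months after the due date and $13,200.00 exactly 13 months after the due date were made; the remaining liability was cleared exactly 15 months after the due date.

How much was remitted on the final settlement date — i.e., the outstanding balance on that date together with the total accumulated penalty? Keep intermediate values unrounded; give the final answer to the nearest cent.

Balance at month 3: $34,840.0000 × (1 + 0.013)^3 = $36,216.5004…
After $16,000.00 payment: $36,216.5004… − $16,000.00 = $20,216.5004…
Balance at month 13: $20,216.5004… × (1 + 0.013)^10 = $23,003.8450…
After $13,200.00 payment: $23,003.8450… − $13,200.00 = $9,803.8450…
Balance at month 15: $9,803.8450… × (1 + 0.013)^2 = $10,060.4018…
Penalty: 15 × 0.75% × $34,840.00 = $3,919.50
Final settlement = outstanding balance + penalty = $10,060.4018… + $3,919.50 = $13,979.90

$13,979.90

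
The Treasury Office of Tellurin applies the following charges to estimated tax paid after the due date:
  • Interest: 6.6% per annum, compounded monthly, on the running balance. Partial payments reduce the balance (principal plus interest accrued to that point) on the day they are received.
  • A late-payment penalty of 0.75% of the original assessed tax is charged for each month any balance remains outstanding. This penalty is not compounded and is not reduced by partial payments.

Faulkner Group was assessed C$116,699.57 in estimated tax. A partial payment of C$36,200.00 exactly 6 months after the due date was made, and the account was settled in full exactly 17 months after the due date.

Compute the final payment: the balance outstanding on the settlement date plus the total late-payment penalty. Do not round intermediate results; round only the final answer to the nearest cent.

Monthly rate = 6.6% ÷ 12 = 0.55%
Balance at month 6: C$116,699.5700 × (1 + 0.0055)^6 = C$120,603.9982…
After C$36,200.00 payment: C$120,603.9982… − C$36,200.00 = C$84,403.9982…
Balance at month 17: C$84,403.9982… × (1 + 0.0055)^11 = C$89,653.2099…
Penalty: 17 × 0.75% × C$116,699.57 = C$14,879.20…
Final settlement = outstanding balance + penalty = C$89,653.2099… + C$14,879.20… = C$104,532.41

C$104,532.41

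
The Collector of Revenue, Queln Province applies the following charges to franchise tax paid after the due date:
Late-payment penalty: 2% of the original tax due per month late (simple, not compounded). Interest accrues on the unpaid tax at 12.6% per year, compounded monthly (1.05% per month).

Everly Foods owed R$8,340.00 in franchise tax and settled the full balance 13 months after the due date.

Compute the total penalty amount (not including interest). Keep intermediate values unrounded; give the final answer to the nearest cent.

R$2,168.40

Late-payment penalty: 13 × 2% × R$8,340.00 = R$2,168.40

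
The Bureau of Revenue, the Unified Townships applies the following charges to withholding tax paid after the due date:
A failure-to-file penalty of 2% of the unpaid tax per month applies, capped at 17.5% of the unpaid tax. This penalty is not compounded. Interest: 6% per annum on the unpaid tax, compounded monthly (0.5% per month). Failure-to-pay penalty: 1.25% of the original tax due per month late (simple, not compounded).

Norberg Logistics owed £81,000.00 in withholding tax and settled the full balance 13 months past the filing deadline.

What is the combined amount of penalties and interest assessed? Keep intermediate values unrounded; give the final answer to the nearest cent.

Failure-to-file: 13 × 2% × £81,000.00 = £21,060.00, capped at 17.5% × £81,000.00 = £14,175.00
Failure-to-pay penalty: 13 × 1.25% × £81,000.00 = £13,162.50
Interest: £81,000.00 × ((1 + 0.005)^13 − 1) = £81,000.00 × 0.0669862… = £5,425.8823…
Penalties + interest = £27,337.5000 + £5,425.8823… = £32,763.38

£32,763.38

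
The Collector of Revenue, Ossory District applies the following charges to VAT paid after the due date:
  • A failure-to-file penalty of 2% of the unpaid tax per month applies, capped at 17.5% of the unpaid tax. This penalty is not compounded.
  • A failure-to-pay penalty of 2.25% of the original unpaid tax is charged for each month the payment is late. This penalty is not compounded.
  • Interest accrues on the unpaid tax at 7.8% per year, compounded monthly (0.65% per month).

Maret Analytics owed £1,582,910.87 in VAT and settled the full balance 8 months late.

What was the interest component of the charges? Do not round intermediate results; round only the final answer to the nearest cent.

Interest: £1,582,910.87 × ((1 + 0.0065)^8 − 1) = £1,582,910.87 × 0.0531985… = £84,208.4912…

£84,208.49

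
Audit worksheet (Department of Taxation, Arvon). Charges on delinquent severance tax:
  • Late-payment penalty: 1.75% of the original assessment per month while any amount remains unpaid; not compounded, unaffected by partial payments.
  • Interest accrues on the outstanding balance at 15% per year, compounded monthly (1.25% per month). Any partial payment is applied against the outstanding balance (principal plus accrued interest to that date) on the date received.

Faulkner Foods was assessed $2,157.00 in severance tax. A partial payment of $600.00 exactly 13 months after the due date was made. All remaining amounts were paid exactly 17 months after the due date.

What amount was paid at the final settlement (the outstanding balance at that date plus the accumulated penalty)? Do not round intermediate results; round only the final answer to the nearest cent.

$2,675.33

Balance at month 13: $2,157.0000 × (1 + 0.0125)^13 = $2,535.0443…
After $600.00 payment: $2,535.0443… − $600.00 = $1,935.0443…
Balance at month 17: $1,935.0443… × (1 + 0.0125)^4 = $2,033.6258…
Penalty: 17 × 1.75% × $2,157.00 = $641.71…
Final settlement = outstanding balance + penalty = $2,033.6258… + $641.71… = $2,675.33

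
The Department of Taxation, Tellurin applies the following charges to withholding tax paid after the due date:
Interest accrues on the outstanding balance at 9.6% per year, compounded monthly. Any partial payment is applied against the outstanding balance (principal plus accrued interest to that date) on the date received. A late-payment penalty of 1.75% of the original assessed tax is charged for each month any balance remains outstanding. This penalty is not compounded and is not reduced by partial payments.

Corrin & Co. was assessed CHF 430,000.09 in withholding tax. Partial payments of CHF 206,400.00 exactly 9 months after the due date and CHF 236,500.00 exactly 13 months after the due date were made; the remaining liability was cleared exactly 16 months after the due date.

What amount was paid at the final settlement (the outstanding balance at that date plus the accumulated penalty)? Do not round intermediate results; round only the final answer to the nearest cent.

Monthly rate = 9.6% ÷ 12 = 0.8%
Balance at month 9: CHF 430,000.0900 × (1 + 0.008)^9 = CHF 461,969.5338…
After CHF 206,400.00 payment: CHF 461,969.5338… − CHF 206,400.00 = CHF 255,569.5338…
Balance at month 13: CHF 255,569.5338… × (1 + 0.008)^4 = CHF 263,846.4221…
After CHF 236,500.00 payment: CHF 263,846.4221… − CHF 236,500.00 = CHF 27,346.4221…
Balance at month 16: CHF 27,346.4221… × (1 + 0.008)^3 = CHF 28,008.0007…
Penalty: 16 × 1.75% × CHF 430,000.09 = CHF 120,400.03…
Final settlement = outstanding balance + penalty = CHF 28,008.0007… + CHF 120,400.03… = CHF 148,408.03

CHF 148,408.03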